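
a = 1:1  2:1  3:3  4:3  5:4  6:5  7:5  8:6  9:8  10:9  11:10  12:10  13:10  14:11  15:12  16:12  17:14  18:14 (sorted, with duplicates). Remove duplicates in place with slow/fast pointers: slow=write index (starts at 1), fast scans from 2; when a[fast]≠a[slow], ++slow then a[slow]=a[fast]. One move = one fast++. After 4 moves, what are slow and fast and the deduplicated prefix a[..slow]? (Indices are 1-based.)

slow=1 fast=2: a[fast]=1=a[slow] dup, fast++
slow=1 fast=3: a[fast]=3≠a[slow]=1 write a[2]=3, slow++,fast++
slow=2 fast=4: a[fast]=3=a[slow] dup, fast++
slow=2 fast=5: a[fast]=4≠a[slow]=3 write a[3]=4, slow++,fast++

slow=3, fast=6, prefix=[1, 3, 4]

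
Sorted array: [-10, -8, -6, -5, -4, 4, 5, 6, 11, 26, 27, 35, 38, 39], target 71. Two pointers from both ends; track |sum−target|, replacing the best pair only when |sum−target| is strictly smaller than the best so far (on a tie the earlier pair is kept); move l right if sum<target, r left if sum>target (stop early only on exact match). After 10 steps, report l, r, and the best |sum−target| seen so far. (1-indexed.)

l=11, r=14, best |Δ|=6

[1,14] -10+39=29 d=42 * → l++
[2,14] -8+39=31 d=40 * → l++
[3,14] -6+39=33 d=38 * → l++
[4,14] -5+39=34 d=37 * → l++
[5,14] -4+39=35 d=36 * → l++
[6,14] 4+39=43 d=28 * → l++
[7,14] 5+39=44 d=27 * → l++
[8,14] 6+39=45 d=26 * → l++
[9,14] 11+39=50 d=21 * → l++
[10,14] 26+39=65 d=6 * → l++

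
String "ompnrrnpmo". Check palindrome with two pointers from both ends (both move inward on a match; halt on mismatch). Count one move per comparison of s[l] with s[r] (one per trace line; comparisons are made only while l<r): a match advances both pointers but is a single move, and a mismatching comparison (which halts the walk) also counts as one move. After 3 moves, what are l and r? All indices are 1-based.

l=4, r=7

l=1 r=10: 'o'=='o', l++,r--
l=2 r=9: 'm'=='m', l++,r--
l=3 r=8: 'p'=='p', l++,r--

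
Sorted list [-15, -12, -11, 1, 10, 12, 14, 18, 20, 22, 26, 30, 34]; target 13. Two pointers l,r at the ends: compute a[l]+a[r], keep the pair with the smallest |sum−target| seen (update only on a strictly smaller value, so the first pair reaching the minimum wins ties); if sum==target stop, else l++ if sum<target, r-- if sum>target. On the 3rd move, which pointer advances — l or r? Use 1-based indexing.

l

[1,13] -15+34=19 d=6 * → r--
[1,12] -15+30=15 d=2 * → r--
[1,11] -15+26=11 d=2 → l++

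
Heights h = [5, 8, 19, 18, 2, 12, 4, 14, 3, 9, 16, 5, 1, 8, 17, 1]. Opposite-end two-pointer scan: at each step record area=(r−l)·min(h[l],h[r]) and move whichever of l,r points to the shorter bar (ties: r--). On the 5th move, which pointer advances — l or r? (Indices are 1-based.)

r

l=1 r=16: min(5,1)*15=15 best=15 *, r--
l=1 r=15: min(5,17)*14=70 best=70 *, l++
l=2 r=15: min(8,17)*13=104 best=104 *, l++
l=3 r=15: min(19,17)*12=204 best=204 *, r--
l=3 r=14: min(19,8)*11=88 best=204, r--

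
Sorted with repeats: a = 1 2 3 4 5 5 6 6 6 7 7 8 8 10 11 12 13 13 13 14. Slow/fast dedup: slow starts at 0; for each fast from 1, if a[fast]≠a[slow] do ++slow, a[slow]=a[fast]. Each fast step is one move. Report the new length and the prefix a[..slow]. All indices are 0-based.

length 13; prefix = [1, 2, 3, 4, 5, 6, 7, 8, 10, 11, 12, 13, 14]

(s=0,f=1) a[fast]=2≠a[slow]=1 write a[1]=2 → slow++,fast++
(s=1,f=2) a[fast]=3≠a[slow]=2 write a[2]=3 → slow++,fast++
(s=2,f=3) a[fast]=4≠a[slow]=3 write a[3]=4 → slow++,fast++
(s=3,f=4) a[fast]=5≠a[slow]=4 write a[4]=5 → slow++,fast++
(s=4,f=5) a[fast]=5=a[slow] dup → fast++
(s=4,f=6) a[fast]=6≠a[slow]=5 write a[5]=6 → slow++,fast++
(s=5,f=7) a[fast]=6=a[slow] dup → fast++
(s=5,f=8) a[fast]=6=a[slow] dup → fast++
(s=5,f=9) a[fast]=7≠a[slow]=6 write a[6]=7 → slow++,fast++
(s=6,f=10) a[fast]=7=a[slow] dup → fast++
(s=6,f=11) a[fast]=8≠a[slow]=7 write a[7]=8 → slow++,fast++
(s=7,f=12) a[fast]=8=a[slow] dup → fast++
(s=7,f=13) a[fast]=10≠a[slow]=8 write a[8]=10 → slow++,fast++
(s=8,f=14) a[fast]=11≠a[slow]=10 write a[9]=11 → slow++,fast++
(s=9,f=15) a[fast]=12≠a[slow]=11 write a[10]=12 → slow++,fast++
(s=10,f=16) a[fast]=13≠a[slow]=12 write a[11]=13 → slow++,fast++
(s=11,f=17) a[fast]=13=a[slow] dup → fast++
(s=11,f=18) a[fast]=13=a[slow] dup → fast++
(s=11,f=19) a[fast]=14≠a[slow]=13 write a[12]=14 → slow++,fast++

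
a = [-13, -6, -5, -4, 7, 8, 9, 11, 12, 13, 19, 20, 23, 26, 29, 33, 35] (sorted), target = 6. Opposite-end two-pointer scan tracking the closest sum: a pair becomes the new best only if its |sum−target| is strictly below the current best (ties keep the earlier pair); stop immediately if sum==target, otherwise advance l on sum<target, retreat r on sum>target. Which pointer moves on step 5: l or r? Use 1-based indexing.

r

[1,17] -13+35=22 d=16 * → r--
[1,16] -13+33=20 d=14 * → r--
[1,15] -13+29=16 d=10 * → r--
[1,14] -13+26=13 d=7 * → r--
[1,13] -13+23=10 d=4 * → r--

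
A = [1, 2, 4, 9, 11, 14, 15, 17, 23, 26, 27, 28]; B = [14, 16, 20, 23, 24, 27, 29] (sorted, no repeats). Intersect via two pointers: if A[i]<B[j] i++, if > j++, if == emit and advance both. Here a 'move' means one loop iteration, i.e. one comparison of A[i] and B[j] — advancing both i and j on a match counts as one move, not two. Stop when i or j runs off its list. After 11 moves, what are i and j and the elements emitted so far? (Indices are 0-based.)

[i=0,j=0] 1<14 → i++
[i=1,j=0] 2<14 → i++
[i=2,j=0] 4<14 → i++
[i=3,j=0] 9<14 → i++
[i=4,j=0] 11<14 → i++
[i=5,j=0] 14==14 emit → i++,j++
[i=6,j=1] 15<16 → i++
[i=7,j=1] 17>16 → j++
[i=7,j=2] 17<20 → i++
[i=8,j=2] 23>20 → j++
[i=8,j=3] 23==23 emit → i++,j++

i=9, j=4, emitted=[14, 23]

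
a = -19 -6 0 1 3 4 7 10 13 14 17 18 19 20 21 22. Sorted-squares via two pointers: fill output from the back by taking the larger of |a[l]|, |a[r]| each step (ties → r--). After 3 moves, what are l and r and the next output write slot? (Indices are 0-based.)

l=0, r=12, next write slot=12

[0,15] |-19|<=|22| out[15]=484 → r--
[0,14] |-19|<=|21| out[14]=441 → r--
[0,13] |-19|<=|20| out[13]=400 → r--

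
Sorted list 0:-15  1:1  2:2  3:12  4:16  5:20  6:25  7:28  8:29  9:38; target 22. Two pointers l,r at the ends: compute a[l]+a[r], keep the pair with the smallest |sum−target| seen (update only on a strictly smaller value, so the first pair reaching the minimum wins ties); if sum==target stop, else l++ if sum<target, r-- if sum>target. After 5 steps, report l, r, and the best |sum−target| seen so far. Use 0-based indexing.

[0,9] -15+38=23 d=1 * → r--
[0,8] -15+29=14 d=8 → l++
[1,8] 1+29=30 d=8 → r--
[1,7] 1+28=29 d=7 → r--
[1,6] 1+25=26 d=4 → r--

l=1, r=5, best |Δ|=1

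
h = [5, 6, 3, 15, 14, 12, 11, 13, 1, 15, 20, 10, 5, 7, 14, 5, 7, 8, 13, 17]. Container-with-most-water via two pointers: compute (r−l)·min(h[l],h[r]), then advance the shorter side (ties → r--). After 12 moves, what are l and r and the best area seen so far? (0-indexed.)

[0,19] min(5,17)*19=95 best=95 * → l++
[1,19] min(6,17)*18=108 best=108 * → l++
[2,19] min(3,17)*17=51 best=108 → l++
[3,19] min(15,17)*16=240 best=240 * → l++
[4,19] min(14,17)*15=210 best=240 → l++
[5,19] min(12,17)*14=168 best=240 → l++
[6,19] min(11,17)*13=143 best=240 → l++
[7,19] min(13,17)*12=156 best=240 → l++
[8,19] min(1,17)*11=11 best=240 → l++
[9,19] min(15,17)*10=150 best=240 → l++
[10,19] min(20,17)*9=153 best=240 → r--
[10,18] min(20,13)*8=104 best=240 → r--

l=10, r=17, best area=240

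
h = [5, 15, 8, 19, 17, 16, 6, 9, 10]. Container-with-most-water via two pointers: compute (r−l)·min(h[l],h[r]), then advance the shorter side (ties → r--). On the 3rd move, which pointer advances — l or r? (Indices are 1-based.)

[1,9] min(5,10)*8=40 best=40 * → l++
[2,9] min(15,10)*7=70 best=70 * → r--
[2,8] min(15,9)*6=54 best=70 → r--

r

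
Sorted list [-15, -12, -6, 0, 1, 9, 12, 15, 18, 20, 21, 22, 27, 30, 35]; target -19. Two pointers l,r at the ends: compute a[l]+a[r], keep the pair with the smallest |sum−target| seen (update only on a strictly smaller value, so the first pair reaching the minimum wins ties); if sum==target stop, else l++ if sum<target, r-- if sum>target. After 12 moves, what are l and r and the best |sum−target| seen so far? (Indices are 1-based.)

l=1 r=15: -15+35=20 d=39 *, r--
l=1 r=14: -15+30=15 d=34 *, r--
l=1 r=13: -15+27=12 d=31 *, r--
l=1 r=12: -15+22=7 d=26 *, r--
l=1 r=11: -15+21=6 d=25 *, r--
l=1 r=10: -15+20=5 d=24 *, r--
l=1 r=9: -15+18=3 d=22 *, r--
l=1 r=8: -15+15=0 d=19 *, r--
l=1 r=7: -15+12=-3 d=16 *, r--
l=1 r=6: -15+9=-6 d=13 *, r--
l=1 r=5: -15+1=-14 d=5 *, r--
l=1 r=4: -15+0=-15 d=4 *, r--

l=1, r=3, best |Δ|=4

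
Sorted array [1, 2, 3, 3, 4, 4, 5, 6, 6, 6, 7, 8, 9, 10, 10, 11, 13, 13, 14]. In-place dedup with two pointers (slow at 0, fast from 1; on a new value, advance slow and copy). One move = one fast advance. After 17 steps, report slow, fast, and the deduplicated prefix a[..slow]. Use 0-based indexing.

slow=11, fast=18, prefix=[1, 2, 3, 4, 5, 6, 7, 8, 9, 10, 11, 13]

slow=0 fast=1: a[fast]=2≠a[slow]=1 write a[1]=2, slow++,fast++
slow=1 fast=2: a[fast]=3≠a[slow]=2 write a[2]=3, slow++,fast++
slow=2 fast=3: a[fast]=3=a[slow] dup, fast++
slow=2 fast=4: a[fast]=4≠a[slow]=3 write a[3]=4, slow++,fast++
slow=3 fast=5: a[fast]=4=a[slow] dup, fast++
slow=3 fast=6: a[fast]=5≠a[slow]=4 write a[4]=5, slow++,fast++
slow=4 fast=7: a[fast]=6≠a[slow]=5 write a[5]=6, slow++,fast++
slow=5 fast=8: a[fast]=6=a[slow] dup, fast++
slow=5 fast=9: a[fast]=6=a[slow] dup, fast++
slow=5 fast=10: a[fast]=7≠a[slow]=6 write a[6]=7, slow++,fast++
slow=6 fast=11: a[fast]=8≠a[slow]=7 write a[7]=8, slow++,fast++
slow=7 fast=12: a[fast]=9≠a[slow]=8 write a[8]=9, slow++,fast++
slow=8 fast=13: a[fast]=10≠a[slow]=9 write a[9]=10, slow++,fast++
slow=9 fast=14: a[fast]=10=a[slow] dup, fast++
slow=9 fast=15: a[fast]=11≠a[slow]=10 write a[10]=11, slow++,fast++
slow=10 fast=16: a[fast]=13≠a[slow]=11 write a[11]=13, slow++,fast++
slow=11 fast=17: a[fast]=13=a[slow] dup, fast++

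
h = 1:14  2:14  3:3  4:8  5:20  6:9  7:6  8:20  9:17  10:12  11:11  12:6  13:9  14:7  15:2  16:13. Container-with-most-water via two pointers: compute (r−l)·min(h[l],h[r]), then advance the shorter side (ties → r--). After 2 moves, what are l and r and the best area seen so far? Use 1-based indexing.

[1,16] min(14,13)*15=195 best=195 * → r--
[1,15] min(14,2)*14=28 best=195 → r--

l=1, r=14, best area=195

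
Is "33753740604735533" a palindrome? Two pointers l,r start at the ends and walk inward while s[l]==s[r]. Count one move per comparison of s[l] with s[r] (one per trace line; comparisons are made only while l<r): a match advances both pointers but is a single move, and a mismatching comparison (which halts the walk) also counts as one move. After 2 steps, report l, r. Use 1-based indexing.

l=1 r=17: '3'=='3', l++,r--
l=2 r=16: '3'=='3', l++,r--

l=3, r=15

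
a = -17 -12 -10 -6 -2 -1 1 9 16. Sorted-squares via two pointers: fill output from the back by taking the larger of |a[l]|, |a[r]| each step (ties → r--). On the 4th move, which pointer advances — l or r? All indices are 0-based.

l

[0,8] |-17|>|16| out[8]=289 → l++
[1,8] |-12|<=|16| out[7]=256 → r--
[1,7] |-12|>|9| out[6]=144 → l++
[2,7] |-10|>|9| out[5]=100 → l++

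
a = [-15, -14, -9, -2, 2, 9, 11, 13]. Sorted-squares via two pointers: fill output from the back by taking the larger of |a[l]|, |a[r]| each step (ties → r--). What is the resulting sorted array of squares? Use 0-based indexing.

[4, 4, 81, 81, 121, 169, 196, 225]

[0,7] |-15|>|13| out[7]=225 → l++
[1,7] |-14|>|13| out[6]=196 → l++
[2,7] |-9|<=|13| out[5]=169 → r--
[2,6] |-9|<=|11| out[4]=121 → r--
[2,5] |-9|<=|9| out[3]=81 → r--
[2,4] |-9|>|2| out[2]=81 → l++
[3,4] |-2|<=|2| out[1]=4 → r--
[3,3] |-2|<=|-2| out[0]=4 → r--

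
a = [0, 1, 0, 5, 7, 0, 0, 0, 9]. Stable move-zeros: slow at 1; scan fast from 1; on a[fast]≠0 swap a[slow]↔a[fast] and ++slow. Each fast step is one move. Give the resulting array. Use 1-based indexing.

[1, 5, 7, 9, 0, 0, 0, 0, 0]

slow=1 fast=1: a[fast]=0, fast++
slow=1 fast=2: a[fast]=1≠0 swap→a[1]=1, slow++,fast++
slow=2 fast=3: a[fast]=0, fast++
slow=2 fast=4: a[fast]=5≠0 swap→a[2]=5, slow++,fast++
slow=3 fast=5: a[fast]=7≠0 swap→a[3]=7, slow++,fast++
slow=4 fast=6: a[fast]=0, fast++
slow=4 fast=7: a[fast]=0, fast++
slow=4 fast=8: a[fast]=0, fast++
slow=4 fast=9: a[fast]=9≠0 swap→a[4]=9, slow++,fast++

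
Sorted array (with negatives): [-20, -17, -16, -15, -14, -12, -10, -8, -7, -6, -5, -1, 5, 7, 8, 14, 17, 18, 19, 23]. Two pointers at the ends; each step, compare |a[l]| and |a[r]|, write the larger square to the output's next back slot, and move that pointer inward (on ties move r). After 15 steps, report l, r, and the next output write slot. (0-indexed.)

l=0 r=19: |-20|<=|23| out[19]=529, r--
l=0 r=18: |-20|>|19| out[18]=400, l++
l=1 r=18: |-17|<=|19| out[17]=361, r--
l=1 r=17: |-17|<=|18| out[16]=324, r--
l=1 r=16: |-17|<=|17| out[15]=289, r--
l=1 r=15: |-17|>|14| out[14]=289, l++
l=2 r=15: |-16|>|14| out[13]=256, l++
l=3 r=15: |-15|>|14| out[12]=225, l++
l=4 r=15: |-14|<=|14| out[11]=196, r--
l=4 r=14: |-14|>|8| out[10]=196, l++
l=5 r=14: |-12|>|8| out[9]=144, l++
l=6 r=14: |-10|>|8| out[8]=100, l++
l=7 r=14: |-8|<=|8| out[7]=64, r--
l=7 r=13: |-8|>|7| out[6]=64, l++
l=8 r=13: |-7|<=|7| out[5]=49, r--

l=8, r=12, next write slot=4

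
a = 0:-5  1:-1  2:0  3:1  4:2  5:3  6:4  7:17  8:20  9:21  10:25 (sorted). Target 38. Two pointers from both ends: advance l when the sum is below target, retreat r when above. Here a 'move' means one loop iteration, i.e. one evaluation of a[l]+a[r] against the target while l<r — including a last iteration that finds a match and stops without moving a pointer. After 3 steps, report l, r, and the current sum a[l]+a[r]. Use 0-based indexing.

l=3, r=10, sum=26

[0,10] -5+25=20 <38 → l++
[1,10] -1+25=24 <38 → l++
[2,10] 0+25=25 <38 → l++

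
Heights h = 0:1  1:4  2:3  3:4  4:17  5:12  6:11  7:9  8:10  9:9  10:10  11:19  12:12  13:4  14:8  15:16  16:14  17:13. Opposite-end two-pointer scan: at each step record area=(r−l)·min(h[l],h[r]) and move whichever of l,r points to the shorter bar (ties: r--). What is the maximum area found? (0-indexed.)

max area = 176

l=0 r=17: min(1,13)*17=17 best=17 *, l++
l=1 r=17: min(4,13)*16=64 best=64 *, l++
l=2 r=17: min(3,13)*15=45 best=64, l++
l=3 r=17: min(4,13)*14=56 best=64, l++
l=4 r=17: min(17,13)*13=169 best=169 *, r--
l=4 r=16: min(17,14)*12=168 best=169, r--
l=4 r=15: min(17,16)*11=176 best=176 *, r--
l=4 r=14: min(17,8)*10=80 best=176, r--
l=4 r=13: min(17,4)*9=36 best=176, r--
l=4 r=12: min(17,12)*8=96 best=176, r--
l=4 r=11: min(17,19)*7=119 best=176, l++
l=5 r=11: min(12,19)*6=72 best=176, l++
l=6 r=11: min(11,19)*5=55 best=176, l++
l=7 r=11: min(9,19)*4=36 best=176, l++
l=8 r=11: min(10,19)*3=30 best=176, l++
l=9 r=11: min(9,19)*2=18 best=176, l++
l=10 r=11: min(10,19)*1=10 best=176, l++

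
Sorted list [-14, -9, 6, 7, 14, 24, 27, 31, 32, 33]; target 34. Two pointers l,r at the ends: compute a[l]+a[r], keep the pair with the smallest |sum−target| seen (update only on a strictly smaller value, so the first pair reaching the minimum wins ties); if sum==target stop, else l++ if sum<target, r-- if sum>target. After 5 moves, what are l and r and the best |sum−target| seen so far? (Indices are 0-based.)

[0,9] -14+33=19 d=15 * → l++
[1,9] -9+33=24 d=10 * → l++
[2,9] 6+33=39 d=5 * → r--
[2,8] 6+32=38 d=4 * → r--
[2,7] 6+31=37 d=3 * → r--

l=2, r=6, best |Δ|=3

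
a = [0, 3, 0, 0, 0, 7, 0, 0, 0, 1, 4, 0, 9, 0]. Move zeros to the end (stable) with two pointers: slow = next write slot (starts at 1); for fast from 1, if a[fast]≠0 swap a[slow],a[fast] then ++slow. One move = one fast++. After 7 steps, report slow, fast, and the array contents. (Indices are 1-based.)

slow=1 fast=1: a[fast]=0, fast++
slow=1 fast=2: a[fast]=3≠0 swap→a[1]=3, slow++,fast++
slow=2 fast=3: a[fast]=0, fast++
slow=2 fast=4: a[fast]=0, fast++
slow=2 fast=5: a[fast]=0, fast++
slow=2 fast=6: a[fast]=7≠0 swap→a[2]=7, slow++,fast++
slow=3 fast=7: a[fast]=0, fast++

slow=3, fast=8, a=[3, 7, 0, 0, 0, 0, 0, 0, 0, 1, 4, 0, 9, 0]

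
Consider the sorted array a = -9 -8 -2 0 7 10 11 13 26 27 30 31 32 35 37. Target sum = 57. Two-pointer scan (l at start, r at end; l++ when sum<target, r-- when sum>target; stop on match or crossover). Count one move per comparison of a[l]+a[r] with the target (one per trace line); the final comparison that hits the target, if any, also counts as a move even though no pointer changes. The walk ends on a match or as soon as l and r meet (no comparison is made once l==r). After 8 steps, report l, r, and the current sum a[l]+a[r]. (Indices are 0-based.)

l=8, r=14, sum=63

[0,14] -9+37=28 <57 → l++
[1,14] -8+37=29 <57 → l++
[2,14] -2+37=35 <57 → l++
[3,14] 0+37=37 <57 → l++
[4,14] 7+37=44 <57 → l++
[5,14] 10+37=47 <57 → l++
[6,14] 11+37=48 <57 → l++
[7,14] 13+37=50 <57 → l++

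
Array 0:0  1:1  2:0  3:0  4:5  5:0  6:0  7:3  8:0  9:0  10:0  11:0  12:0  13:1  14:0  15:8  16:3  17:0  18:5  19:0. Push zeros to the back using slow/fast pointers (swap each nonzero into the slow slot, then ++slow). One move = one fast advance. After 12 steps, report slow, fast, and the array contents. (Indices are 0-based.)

(s=0,f=0) a[fast]=0 → fast++
(s=0,f=1) a[fast]=1≠0 swap→a[0]=1 → slow++,fast++
(s=1,f=2) a[fast]=0 → fast++
(s=1,f=3) a[fast]=0 → fast++
(s=1,f=4) a[fast]=5≠0 swap→a[1]=5 → slow++,fast++
(s=2,f=5) a[fast]=0 → fast++
(s=2,f=6) a[fast]=0 → fast++
(s=2,f=7) a[fast]=3≠0 swap→a[2]=3 → slow++,fast++
(s=3,f=8) a[fast]=0 → fast++
(s=3,f=9) a[fast]=0 → fast++
(s=3,f=10) a[fast]=0 → fast++
(s=3,f=11) a[fast]=0 → fast++

slow=3, fast=12, a=[1, 5, 3, 0, 0, 0, 0, 0, 0, 0, 0, 0, 0, 1, 0, 8, 3, 0, 5, 0]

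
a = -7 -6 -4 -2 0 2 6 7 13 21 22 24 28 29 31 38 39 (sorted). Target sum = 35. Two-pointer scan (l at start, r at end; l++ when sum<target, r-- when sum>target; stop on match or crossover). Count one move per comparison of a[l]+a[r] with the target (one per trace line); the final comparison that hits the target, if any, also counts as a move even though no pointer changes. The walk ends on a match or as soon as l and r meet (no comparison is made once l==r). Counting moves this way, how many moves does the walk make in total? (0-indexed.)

3 moves

[0,16] -7+39=32 <35 → l++
[1,16] -6+39=33 <35 → l++
[2,16] -4+39=35 → found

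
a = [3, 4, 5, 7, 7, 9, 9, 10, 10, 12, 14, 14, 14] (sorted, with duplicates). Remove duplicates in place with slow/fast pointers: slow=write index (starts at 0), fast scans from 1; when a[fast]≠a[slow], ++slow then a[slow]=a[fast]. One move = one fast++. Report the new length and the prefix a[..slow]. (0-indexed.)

length 8; prefix = [3, 4, 5, 7, 9, 10, 12, 14]

slow=0 fast=1: a[fast]=4≠a[slow]=3 write a[1]=4, slow++,fast++
slow=1 fast=2: a[fast]=5≠a[slow]=4 write a[2]=5, slow++,fast++
slow=2 fast=3: a[fast]=7≠a[slow]=5 write a[3]=7, slow++,fast++
slow=3 fast=4: a[fast]=7=a[slow] dup, fast++
slow=3 fast=5: a[fast]=9≠a[slow]=7 write a[4]=9, slow++,fast++
slow=4 fast=6: a[fast]=9=a[slow] dup, fast++
slow=4 fast=7: a[fast]=10≠a[slow]=9 write a[5]=10, slow++,fast++
slow=5 fast=8: a[fast]=10=a[slow] dup, fast++
slow=5 fast=9: a[fast]=12≠a[slow]=10 write a[6]=12, slow++,fast++
slow=6 fast=10: a[fast]=14≠a[slow]=12 write a[7]=14, slow++,fast++
slow=7 fast=11: a[fast]=14=a[slow] dup, fast++
slow=7 fast=12: a[fast]=14=a[slow] dup, fast++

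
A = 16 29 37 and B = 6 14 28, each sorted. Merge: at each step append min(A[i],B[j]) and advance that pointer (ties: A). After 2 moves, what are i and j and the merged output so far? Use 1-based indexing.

i=1, j=3, merged so far=[6, 14]

[i=1,j=1] A[i]=16>B[j]=6 take 6 → j++
[i=1,j=2] A[i]=16>B[j]=14 take 14 → j++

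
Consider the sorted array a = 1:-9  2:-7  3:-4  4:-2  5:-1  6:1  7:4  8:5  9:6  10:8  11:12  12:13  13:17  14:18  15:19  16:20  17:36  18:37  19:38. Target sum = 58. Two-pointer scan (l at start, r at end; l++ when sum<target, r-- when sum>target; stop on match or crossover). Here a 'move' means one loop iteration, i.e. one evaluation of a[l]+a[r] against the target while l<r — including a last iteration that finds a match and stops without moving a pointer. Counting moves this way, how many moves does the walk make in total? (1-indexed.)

16 moves

[1,19] -9+38=29 <58 → l++
[2,19] -7+38=31 <58 → l++
[3,19] -4+38=34 <58 → l++
[4,19] -2+38=36 <58 → l++
[5,19] -1+38=37 <58 → l++
[6,19] 1+38=39 <58 → l++
[7,19] 4+38=42 <58 → l++
[8,19] 5+38=43 <58 → l++
[9,19] 6+38=44 <58 → l++
[10,19] 8+38=46 <58 → l++
[11,19] 12+38=50 <58 → l++
[12,19] 13+38=51 <58 → l++
[13,19] 17+38=55 <58 → l++
[14,19] 18+38=56 <58 → l++
[15,19] 19+38=57 <58 → l++
[16,19] 20+38=58 → found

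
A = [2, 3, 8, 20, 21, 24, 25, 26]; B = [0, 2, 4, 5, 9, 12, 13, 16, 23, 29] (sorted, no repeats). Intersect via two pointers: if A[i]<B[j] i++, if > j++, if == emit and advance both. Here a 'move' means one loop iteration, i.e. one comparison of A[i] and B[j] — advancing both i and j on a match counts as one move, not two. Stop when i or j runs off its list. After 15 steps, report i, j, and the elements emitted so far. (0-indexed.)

i=7, j=9, emitted=[2]

[i=0,j=0] 2>0 → j++
[i=0,j=1] 2==2 emit → i++,j++
[i=1,j=2] 3<4 → i++
[i=2,j=2] 8>4 → j++
[i=2,j=3] 8>5 → j++
[i=2,j=4] 8<9 → i++
[i=3,j=4] 20>9 → j++
[i=3,j=5] 20>12 → j++
[i=3,j=6] 20>13 → j++
[i=3,j=7] 20>16 → j++
[i=3,j=8] 20<23 → i++
[i=4,j=8] 21<23 → i++
[i=5,j=8] 24>23 → j++
[i=5,j=9] 24<29 → i++
[i=6,j=9] 25<29 → i++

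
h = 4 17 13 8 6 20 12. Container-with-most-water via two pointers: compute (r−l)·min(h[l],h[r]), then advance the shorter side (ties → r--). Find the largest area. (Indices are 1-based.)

[1,7] min(4,12)*6=24 best=24 * → l++
[2,7] min(17,12)*5=60 best=60 * → r--
[2,6] min(17,20)*4=68 best=68 * → l++
[3,6] min(13,20)*3=39 best=68 → l++
[4,6] min(8,20)*2=16 best=68 → l++
[5,6] min(6,20)*1=6 best=68 → l++

max area = 68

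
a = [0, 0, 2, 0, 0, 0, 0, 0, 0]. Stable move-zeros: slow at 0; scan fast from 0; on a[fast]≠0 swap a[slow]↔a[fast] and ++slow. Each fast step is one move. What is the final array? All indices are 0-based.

slow=0 fast=0: a[fast]=0, fast++
slow=0 fast=1: a[fast]=0, fast++
slow=0 fast=2: a[fast]=2≠0 swap→a[0]=2, slow++,fast++
slow=1 fast=3: a[fast]=0, fast++
slow=1 fast=4: a[fast]=0, fast++
slow=1 fast=5: a[fast]=0, fast++
slow=1 fast=6: a[fast]=0, fast++
slow=1 fast=7: a[fast]=0, fast++
slow=1 fast=8: a[fast]=0, fast++

[2, 0, 0, 0, 0, 0, 0, 0, 0]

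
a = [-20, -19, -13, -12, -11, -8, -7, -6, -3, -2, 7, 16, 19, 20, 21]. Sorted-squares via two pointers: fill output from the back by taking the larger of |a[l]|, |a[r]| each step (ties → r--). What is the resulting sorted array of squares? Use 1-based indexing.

l=1 r=15: |-20|<=|21| out[15]=441, r--
l=1 r=14: |-20|<=|20| out[14]=400, r--
l=1 r=13: |-20|>|19| out[13]=400, l++
l=2 r=13: |-19|<=|19| out[12]=361, r--
l=2 r=12: |-19|>|16| out[11]=361, l++
l=3 r=12: |-13|<=|16| out[10]=256, r--
l=3 r=11: |-13|>|7| out[9]=169, l++
l=4 r=11: |-12|>|7| out[8]=144, l++
l=5 r=11: |-11|>|7| out[7]=121, l++
l=6 r=11: |-8|>|7| out[6]=64, l++
l=7 r=11: |-7|<=|7| out[5]=49, r--
l=7 r=10: |-7|>|-2| out[4]=49, l++
l=8 r=10: |-6|>|-2| out[3]=36, l++
l=9 r=10: |-3|>|-2| out[2]=9, l++
l=10 r=10: |-2|<=|-2| out[1]=4, r--

[4, 9, 36, 49, 49, 64, 121, 144, 169, 256, 361, 361, 400, 400, 441]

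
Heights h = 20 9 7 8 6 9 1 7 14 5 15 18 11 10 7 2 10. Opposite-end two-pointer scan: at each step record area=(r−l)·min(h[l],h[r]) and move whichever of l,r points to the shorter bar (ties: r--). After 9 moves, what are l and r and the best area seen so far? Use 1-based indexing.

[1,17] min(20,10)*16=160 best=160 * → r--
[1,16] min(20,2)*15=30 best=160 → r--
[1,15] min(20,7)*14=98 best=160 → r--
[1,14] min(20,10)*13=130 best=160 → r--
[1,13] min(20,11)*12=132 best=160 → r--
[1,12] min(20,18)*11=198 best=198 * → r--
[1,11] min(20,15)*10=150 best=198 → r--
[1,10] min(20,5)*9=45 best=198 → r--
[1,9] min(20,14)*8=112 best=198 → r--

l=1, r=8, best area=198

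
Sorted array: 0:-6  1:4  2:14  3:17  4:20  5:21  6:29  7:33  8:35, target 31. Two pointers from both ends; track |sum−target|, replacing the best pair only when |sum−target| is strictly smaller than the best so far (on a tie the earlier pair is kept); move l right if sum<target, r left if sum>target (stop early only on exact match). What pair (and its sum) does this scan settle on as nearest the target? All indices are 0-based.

[0,8] -6+35=29 d=2 * → l++
[1,8] 4+35=39 d=8 → r--
[1,7] 4+33=37 d=6 → r--
[1,6] 4+29=33 d=2 → r--
[1,5] 4+21=25 d=6 → l++
[2,5] 14+21=35 d=4 → r--
[2,4] 14+20=34 d=3 → r--
[2,3] 14+17=31 d=0 * → stop

pair (14, 17) with sum 31 (|Δ|=0)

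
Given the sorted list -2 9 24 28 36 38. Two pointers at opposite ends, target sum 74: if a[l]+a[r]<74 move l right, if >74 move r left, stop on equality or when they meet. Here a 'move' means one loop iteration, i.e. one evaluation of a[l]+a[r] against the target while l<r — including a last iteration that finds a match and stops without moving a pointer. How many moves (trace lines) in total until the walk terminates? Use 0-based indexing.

[0,5] -2+38=36 <74 → l++
[1,5] 9+38=47 <74 → l++
[2,5] 24+38=62 <74 → l++
[3,5] 28+38=66 <74 → l++
[4,5] 36+38=74 → found

5 moves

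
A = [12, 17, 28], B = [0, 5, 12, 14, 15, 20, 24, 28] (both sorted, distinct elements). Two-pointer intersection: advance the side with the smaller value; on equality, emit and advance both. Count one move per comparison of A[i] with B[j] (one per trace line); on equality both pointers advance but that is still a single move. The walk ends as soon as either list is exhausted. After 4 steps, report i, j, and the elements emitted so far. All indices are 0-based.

i=1, j=4, emitted=[12]

i=0 j=0: 12>0, j++
i=0 j=1: 12>5, j++
i=0 j=2: 12==12 emit, i++,j++
i=1 j=3: 17>14, j++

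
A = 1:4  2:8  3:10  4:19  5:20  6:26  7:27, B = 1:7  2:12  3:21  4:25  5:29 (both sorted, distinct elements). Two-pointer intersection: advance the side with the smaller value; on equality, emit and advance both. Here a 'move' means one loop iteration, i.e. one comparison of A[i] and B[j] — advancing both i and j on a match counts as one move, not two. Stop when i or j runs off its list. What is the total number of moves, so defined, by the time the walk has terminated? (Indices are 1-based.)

11 moves

[i=1,j=1] 4<7 → i++
[i=2,j=1] 8>7 → j++
[i=2,j=2] 8<12 → i++
[i=3,j=2] 10<12 → i++
[i=4,j=2] 19>12 → j++
[i=4,j=3] 19<21 → i++
[i=5,j=3] 20<21 → i++
[i=6,j=3] 26>21 → j++
[i=6,j=4] 26>25 → j++
[i=6,j=5] 26<29 → i++
[i=7,j=5] 27<29 → i++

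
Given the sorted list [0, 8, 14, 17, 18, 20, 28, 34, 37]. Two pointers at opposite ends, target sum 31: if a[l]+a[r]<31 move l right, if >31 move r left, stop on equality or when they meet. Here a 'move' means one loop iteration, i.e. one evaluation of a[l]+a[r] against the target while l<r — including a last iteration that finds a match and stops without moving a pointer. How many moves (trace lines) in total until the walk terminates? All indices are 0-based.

l=0 r=8: 0+37=37 >31, r--
l=0 r=7: 0+34=34 >31, r--
l=0 r=6: 0+28=28 <31, l++
l=1 r=6: 8+28=36 >31, r--
l=1 r=5: 8+20=28 <31, l++
l=2 r=5: 14+20=34 >31, r--
l=2 r=4: 14+18=32 >31, r--
l=2 r=3: 14+17=31, found

8 moves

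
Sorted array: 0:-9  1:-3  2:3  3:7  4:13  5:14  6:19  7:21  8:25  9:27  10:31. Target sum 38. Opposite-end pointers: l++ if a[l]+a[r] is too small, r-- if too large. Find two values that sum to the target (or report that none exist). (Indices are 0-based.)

(7, 31)

[0,10] -9+31=22 <38 → l++
[1,10] -3+31=28 <38 → l++
[2,10] 3+31=34 <38 → l++
[3,10] 7+31=38 → found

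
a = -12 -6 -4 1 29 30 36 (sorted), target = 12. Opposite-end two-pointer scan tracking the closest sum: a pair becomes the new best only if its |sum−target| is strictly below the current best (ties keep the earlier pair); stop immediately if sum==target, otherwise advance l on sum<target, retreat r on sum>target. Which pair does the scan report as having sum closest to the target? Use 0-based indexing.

[0,6] -12+36=24 d=12 * → r--
[0,5] -12+30=18 d=6 * → r--
[0,4] -12+29=17 d=5 * → r--
[0,3] -12+1=-11 d=23 → l++
[1,3] -6+1=-5 d=17 → l++
[2,3] -4+1=-3 d=15 → l++

pair (-12, 29) with sum 17 (|Δ|=5)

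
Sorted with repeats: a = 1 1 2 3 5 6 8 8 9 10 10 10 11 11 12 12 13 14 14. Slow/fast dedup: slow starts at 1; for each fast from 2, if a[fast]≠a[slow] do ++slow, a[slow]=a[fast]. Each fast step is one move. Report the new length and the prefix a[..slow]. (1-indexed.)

(s=1,f=2) a[fast]=1=a[slow] dup → fast++
(s=1,f=3) a[fast]=2≠a[slow]=1 write a[2]=2 → slow++,fast++
(s=2,f=4) a[fast]=3≠a[slow]=2 write a[3]=3 → slow++,fast++
(s=3,f=5) a[fast]=5≠a[slow]=3 write a[4]=5 → slow++,fast++
(s=4,f=6) a[fast]=6≠a[slow]=5 write a[5]=6 → slow++,fast++
(s=5,f=7) a[fast]=8≠a[slow]=6 write a[6]=8 → slow++,fast++
(s=6,f=8) a[fast]=8=a[slow] dup → fast++
(s=6,f=9) a[fast]=9≠a[slow]=8 write a[7]=9 → slow++,fast++
(s=7,f=10) a[fast]=10≠a[slow]=9 write a[8]=10 → slow++,fast++
(s=8,f=11) a[fast]=10=a[slow] dup → fast++
(s=8,f=12) a[fast]=10=a[slow] dup → fast++
(s=8,f=13) a[fast]=11≠a[slow]=10 write a[9]=11 → slow++,fast++
(s=9,f=14) a[fast]=11=a[slow] dup → fast++
(s=9,f=15) a[fast]=12≠a[slow]=11 write a[10]=12 → slow++,fast++
(s=10,f=16) a[fast]=12=a[slow] dup → fast++
(s=10,f=17) a[fast]=13≠a[slow]=12 write a[11]=13 → slow++,fast++
(s=11,f=18) a[fast]=14≠a[slow]=13 write a[12]=14 → slow++,fast++
(s=12,f=19) a[fast]=14=a[slow] dup → fast++

length 12; prefix = [1, 2, 3, 5, 6, 8, 9, 10, 11, 12, 13, 14]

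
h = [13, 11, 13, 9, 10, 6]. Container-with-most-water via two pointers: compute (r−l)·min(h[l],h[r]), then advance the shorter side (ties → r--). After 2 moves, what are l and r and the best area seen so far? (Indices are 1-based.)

[1,6] min(13,6)*5=30 best=30 * → r--
[1,5] min(13,10)*4=40 best=40 * → r--

l=1, r=4, best area=40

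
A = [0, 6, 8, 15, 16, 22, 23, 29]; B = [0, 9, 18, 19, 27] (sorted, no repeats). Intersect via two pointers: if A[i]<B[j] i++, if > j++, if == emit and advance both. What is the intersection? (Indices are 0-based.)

[i=0,j=0] 0==0 emit → i++,j++
[i=1,j=1] 6<9 → i++
[i=2,j=1] 8<9 → i++
[i=3,j=1] 15>9 → j++
[i=3,j=2] 15<18 → i++
[i=4,j=2] 16<18 → i++
[i=5,j=2] 22>18 → j++
[i=5,j=3] 22>19 → j++
[i=5,j=4] 22<27 → i++
[i=6,j=4] 23<27 → i++
[i=7,j=4] 29>27 → j++

intersection = [0]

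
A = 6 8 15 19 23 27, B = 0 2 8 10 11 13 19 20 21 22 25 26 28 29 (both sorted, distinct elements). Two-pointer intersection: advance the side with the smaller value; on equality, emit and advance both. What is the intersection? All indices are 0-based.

i=0 j=0: 6>0, j++
i=0 j=1: 6>2, j++
i=0 j=2: 6<8, i++
i=1 j=2: 8==8 emit, i++,j++
i=2 j=3: 15>10, j++
i=2 j=4: 15>11, j++
i=2 j=5: 15>13, j++
i=2 j=6: 15<19, i++
i=3 j=6: 19==19 emit, i++,j++
i=4 j=7: 23>20, j++
i=4 j=8: 23>21, j++
i=4 j=9: 23>22, j++
i=4 j=10: 23<25, i++
i=5 j=10: 27>25, j++
i=5 j=11: 27>26, j++
i=5 j=12: 27<28, i++

intersection = [8, 19]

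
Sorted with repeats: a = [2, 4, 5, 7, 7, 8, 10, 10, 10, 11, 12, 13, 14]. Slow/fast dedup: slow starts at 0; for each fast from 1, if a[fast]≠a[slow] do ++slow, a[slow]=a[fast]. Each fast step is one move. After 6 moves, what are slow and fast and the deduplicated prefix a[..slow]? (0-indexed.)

(s=0,f=1) a[fast]=4≠a[slow]=2 write a[1]=4 → slow++,fast++
(s=1,f=2) a[fast]=5≠a[slow]=4 write a[2]=5 → slow++,fast++
(s=2,f=3) a[fast]=7≠a[slow]=5 write a[3]=7 → slow++,fast++
(s=3,f=4) a[fast]=7=a[slow] dup → fast++
(s=3,f=5) a[fast]=8≠a[slow]=7 write a[4]=8 → slow++,fast++
(s=4,f=6) a[fast]=10≠a[slow]=8 write a[5]=10 → slow++,fast++

slow=5, fast=7, prefix=[2, 4, 5, 7, 8, 10]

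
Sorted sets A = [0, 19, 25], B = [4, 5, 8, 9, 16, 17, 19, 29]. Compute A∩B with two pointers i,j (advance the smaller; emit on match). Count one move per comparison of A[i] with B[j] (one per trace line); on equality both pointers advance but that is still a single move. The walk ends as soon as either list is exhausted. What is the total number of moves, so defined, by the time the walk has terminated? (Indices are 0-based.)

9 moves

[i=0,j=0] 0<4 → i++
[i=1,j=0] 19>4 → j++
[i=1,j=1] 19>5 → j++
[i=1,j=2] 19>8 → j++
[i=1,j=3] 19>9 → j++
[i=1,j=4] 19>16 → j++
[i=1,j=5] 19>17 → j++
[i=1,j=6] 19==19 emit → i++,j++
[i=2,j=7] 25<29 → i++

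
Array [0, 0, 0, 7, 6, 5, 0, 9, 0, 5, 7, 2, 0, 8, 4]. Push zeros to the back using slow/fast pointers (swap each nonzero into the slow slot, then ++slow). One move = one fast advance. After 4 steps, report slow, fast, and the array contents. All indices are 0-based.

slow=0 fast=0: a[fast]=0, fast++
slow=0 fast=1: a[fast]=0, fast++
slow=0 fast=2: a[fast]=0, fast++
slow=0 fast=3: a[fast]=7≠0 swap→a[0]=7, slow++,fast++

slow=1, fast=4, a=[7, 0, 0, 0, 6, 5, 0, 9, 0, 5, 7, 2, 0, 8, 4]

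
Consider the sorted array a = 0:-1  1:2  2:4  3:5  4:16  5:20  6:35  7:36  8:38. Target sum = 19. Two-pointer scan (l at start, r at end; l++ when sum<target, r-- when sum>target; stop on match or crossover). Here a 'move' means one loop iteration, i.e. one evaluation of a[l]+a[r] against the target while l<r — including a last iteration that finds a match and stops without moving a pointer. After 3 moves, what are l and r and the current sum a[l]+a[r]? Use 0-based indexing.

l=0, r=5, sum=19

l=0 r=8: -1+38=37 >19, r--
l=0 r=7: -1+36=35 >19, r--
l=0 r=6: -1+35=34 >19, r--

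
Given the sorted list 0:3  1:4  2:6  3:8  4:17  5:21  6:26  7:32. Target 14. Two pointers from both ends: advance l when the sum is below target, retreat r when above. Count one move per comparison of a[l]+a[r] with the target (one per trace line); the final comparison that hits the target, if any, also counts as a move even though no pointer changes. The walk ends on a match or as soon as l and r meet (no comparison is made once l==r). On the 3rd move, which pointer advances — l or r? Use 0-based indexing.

r

[0,7] 3+32=35 >14 → r--
[0,6] 3+26=29 >14 → r--
[0,5] 3+21=24 >14 → r--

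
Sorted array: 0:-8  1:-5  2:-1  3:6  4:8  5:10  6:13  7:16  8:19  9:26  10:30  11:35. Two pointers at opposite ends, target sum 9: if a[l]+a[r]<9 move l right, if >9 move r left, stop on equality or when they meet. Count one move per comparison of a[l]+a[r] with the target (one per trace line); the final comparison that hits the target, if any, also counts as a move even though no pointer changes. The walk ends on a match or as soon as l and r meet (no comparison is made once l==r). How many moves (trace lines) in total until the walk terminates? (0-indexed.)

9 moves

[0,11] -8+35=27 >9 → r--
[0,10] -8+30=22 >9 → r--
[0,9] -8+26=18 >9 → r--
[0,8] -8+19=11 >9 → r--
[0,7] -8+16=8 <9 → l++
[1,7] -5+16=11 >9 → r--
[1,6] -5+13=8 <9 → l++
[2,6] -1+13=12 >9 → r--
[2,5] -1+10=9 → found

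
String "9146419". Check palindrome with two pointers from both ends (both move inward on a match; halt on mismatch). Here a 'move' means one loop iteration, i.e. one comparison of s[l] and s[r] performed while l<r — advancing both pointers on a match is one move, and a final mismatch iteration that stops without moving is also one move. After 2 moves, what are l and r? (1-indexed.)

[1,7] '9'=='9' → l++,r--
[2,6] '1'=='1' → l++,r--

l=3, r=5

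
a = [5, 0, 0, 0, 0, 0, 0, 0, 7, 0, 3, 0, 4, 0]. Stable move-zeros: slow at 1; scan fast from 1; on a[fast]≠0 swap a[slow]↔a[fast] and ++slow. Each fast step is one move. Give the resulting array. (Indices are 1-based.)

(s=1,f=1) a[fast]=5≠0 swap→a[1]=5 → slow++,fast++
(s=2,f=2) a[fast]=0 → fast++
(s=2,f=3) a[fast]=0 → fast++
(s=2,f=4) a[fast]=0 → fast++
(s=2,f=5) a[fast]=0 → fast++
(s=2,f=6) a[fast]=0 → fast++
(s=2,f=7) a[fast]=0 → fast++
(s=2,f=8) a[fast]=0 → fast++
(s=2,f=9) a[fast]=7≠0 swap→a[2]=7 → slow++,fast++
(s=3,f=10) a[fast]=0 → fast++
(s=3,f=11) a[fast]=3≠0 swap→a[3]=3 → slow++,fast++
(s=4,f=12) a[fast]=0 → fast++
(s=4,f=13) a[fast]=4≠0 swap→a[4]=4 → slow++,fast++
(s=5,f=14) a[fast]=0 → fast++

[5, 7, 3, 4, 0, 0, 0, 0, 0, 0, 0, 0, 0, 0]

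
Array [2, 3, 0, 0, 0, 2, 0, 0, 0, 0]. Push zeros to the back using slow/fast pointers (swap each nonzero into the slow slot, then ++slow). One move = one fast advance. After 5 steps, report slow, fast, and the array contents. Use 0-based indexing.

slow=2, fast=5, a=[2, 3, 0, 0, 0, 2, 0, 0, 0, 0]

slow=0 fast=0: a[fast]=2≠0 swap→a[0]=2, slow++,fast++
slow=1 fast=1: a[fast]=3≠0 swap→a[1]=3, slow++,fast++
slow=2 fast=2: a[fast]=0, fast++
slow=2 fast=3: a[fast]=0, fast++
slow=2 fast=4: a[fast]=0, fast++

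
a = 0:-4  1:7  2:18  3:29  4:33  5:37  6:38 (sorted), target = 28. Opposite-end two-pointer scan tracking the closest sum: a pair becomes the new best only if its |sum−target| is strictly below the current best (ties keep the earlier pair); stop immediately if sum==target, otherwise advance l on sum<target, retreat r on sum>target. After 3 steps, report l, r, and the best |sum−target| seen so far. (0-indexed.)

l=0, r=3, best |Δ|=1

[0,6] -4+38=34 d=6 * → r--
[0,5] -4+37=33 d=5 * → r--
[0,4] -4+33=29 d=1 * → r--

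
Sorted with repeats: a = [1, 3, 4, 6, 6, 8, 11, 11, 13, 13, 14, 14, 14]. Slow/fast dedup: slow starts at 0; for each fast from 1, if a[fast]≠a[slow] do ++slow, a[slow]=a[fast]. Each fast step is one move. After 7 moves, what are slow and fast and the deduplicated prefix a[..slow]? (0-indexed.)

(s=0,f=1) a[fast]=3≠a[slow]=1 write a[1]=3 → slow++,fast++
(s=1,f=2) a[fast]=4≠a[slow]=3 write a[2]=4 → slow++,fast++
(s=2,f=3) a[fast]=6≠a[slow]=4 write a[3]=6 → slow++,fast++
(s=3,f=4) a[fast]=6=a[slow] dup → fast++
(s=3,f=5) a[fast]=8≠a[slow]=6 write a[4]=8 → slow++,fast++
(s=4,f=6) a[fast]=11≠a[slow]=8 write a[5]=11 → slow++,fast++
(s=5,f=7) a[fast]=11=a[slow] dup → fast++

slow=5, fast=8, prefix=[1, 3, 4, 6, 8, 11]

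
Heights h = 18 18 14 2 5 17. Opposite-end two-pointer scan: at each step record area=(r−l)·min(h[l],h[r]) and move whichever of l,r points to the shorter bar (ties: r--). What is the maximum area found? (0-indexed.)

l=0 r=5: min(18,17)*5=85 best=85 *, r--
l=0 r=4: min(18,5)*4=20 best=85, r--
l=0 r=3: min(18,2)*3=6 best=85, r--
l=0 r=2: min(18,14)*2=28 best=85, r--
l=0 r=1: min(18,18)*1=18 best=85, r--

max area = 85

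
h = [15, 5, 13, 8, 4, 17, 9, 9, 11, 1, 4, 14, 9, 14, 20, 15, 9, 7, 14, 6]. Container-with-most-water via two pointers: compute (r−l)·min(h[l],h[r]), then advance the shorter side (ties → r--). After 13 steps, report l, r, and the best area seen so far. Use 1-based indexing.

l=9, r=15, best area=252

l=1 r=20: min(15,6)*19=114 best=114 *, r--
l=1 r=19: min(15,14)*18=252 best=252 *, r--
l=1 r=18: min(15,7)*17=119 best=252, r--
l=1 r=17: min(15,9)*16=144 best=252, r--
l=1 r=16: min(15,15)*15=225 best=252, r--
l=1 r=15: min(15,20)*14=210 best=252, l++
l=2 r=15: min(5,20)*13=65 best=252, l++
l=3 r=15: min(13,20)*12=156 best=252, l++
l=4 r=15: min(8,20)*11=88 best=252, l++
l=5 r=15: min(4,20)*10=40 best=252, l++
l=6 r=15: min(17,20)*9=153 best=252, l++
l=7 r=15: min(9,20)*8=72 best=252, l++
l=8 r=15: min(9,20)*7=63 best=252, l++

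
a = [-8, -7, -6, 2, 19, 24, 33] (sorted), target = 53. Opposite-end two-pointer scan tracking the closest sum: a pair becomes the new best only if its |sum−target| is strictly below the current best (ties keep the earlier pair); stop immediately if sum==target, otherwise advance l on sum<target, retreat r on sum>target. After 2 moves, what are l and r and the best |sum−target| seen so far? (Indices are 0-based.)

l=2, r=6, best |Δ|=27

l=0 r=6: -8+33=25 d=28 *, l++
l=1 r=6: -7+33=26 d=27 *, l++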